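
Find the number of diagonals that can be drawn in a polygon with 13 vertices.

Total line segments between 13 vertices = C(13,2) = 78.
Subtract the 13 sides: 78 - 13 = 65 diagonals.

65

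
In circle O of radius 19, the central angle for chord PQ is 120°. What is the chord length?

Chord = 2(19) sin(60°) = 19*sqrt(3)

19*sqrt(3)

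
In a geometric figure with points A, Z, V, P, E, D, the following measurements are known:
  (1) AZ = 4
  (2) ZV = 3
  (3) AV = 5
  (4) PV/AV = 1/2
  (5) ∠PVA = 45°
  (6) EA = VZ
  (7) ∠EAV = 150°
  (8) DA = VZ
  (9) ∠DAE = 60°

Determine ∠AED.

From the given relations: EA = VZ = 3; DA = VZ = 3.
Step 1: By the law of cosines on triangle EAD: ED² = 3² + 3² − 2·3·3·cos(60°) = 9, so ED = 3.
Step 2: By the inverse law of cosines on triangle AED: cos(∠AED) = (3² + 3² − 3²) / (2·3·3) = 9/18 = 0.5, so ∠AED = 60°.

Therefore, the measure of angle ∠AED = 60°.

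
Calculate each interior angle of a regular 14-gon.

Each interior angle of a regular n-gon is (n - 2) * 180 / n.
For n = 14: (14 - 2) * 180 / 14 = 2160/14 = 1080/7 degrees.

1080/7 degrees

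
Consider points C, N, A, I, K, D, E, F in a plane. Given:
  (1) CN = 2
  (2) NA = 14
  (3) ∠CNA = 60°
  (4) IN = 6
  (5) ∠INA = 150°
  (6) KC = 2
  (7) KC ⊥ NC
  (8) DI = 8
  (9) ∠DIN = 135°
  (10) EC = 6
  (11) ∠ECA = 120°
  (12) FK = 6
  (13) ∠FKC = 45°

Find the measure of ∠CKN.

Step 1: By the law of cosines on triangle KCN: KN² = 2² + 2² − 2·2·2·cos(90°) = 8, so KN = 2·√2.
Step 2: By the inverse law of cosines on triangle CKN: cos(∠CKN) = (2² + (2·√2)² − 2²) / (2·2·2·√2) = 8/11.31 = 0.7071, so ∠CKN = 45°.

Therefore, the measure of angle ∠CKN = 45°.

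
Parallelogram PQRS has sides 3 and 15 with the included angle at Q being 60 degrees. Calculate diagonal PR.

The diagonal of a parallelogram can be found by treating two adjacent sides and the diagonal as a triangle.
Applying the law of cosines with sides 3, 15 and included angle 60°:
d^2 = 9 + 225 - 90*cos(60°) = 189
d = 3*sqrt(21)

3*sqrt(21)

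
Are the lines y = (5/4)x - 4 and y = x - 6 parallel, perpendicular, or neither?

Slope of line 1: m1 = 5/4
Slope of line 2: m2 = 1
m1 != m2 (5/4 != 1), so not parallel.
m1 * m2 = (5/4) * (1) = 5/4 != -1, so not perpendicular.
The lines are neither parallel nor perpendicular.

Neither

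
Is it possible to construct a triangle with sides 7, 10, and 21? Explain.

Check the triangle inequality: 7 + 10 = 17 ≤ 21.
Since the sum of two sides does not exceed the third, no triangle can be formed.

No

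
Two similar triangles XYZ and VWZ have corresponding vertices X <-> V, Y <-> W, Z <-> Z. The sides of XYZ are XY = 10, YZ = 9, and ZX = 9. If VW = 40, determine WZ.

Since the triangles are similar, the ratio of corresponding sides is constant.
Scale factor k = VW / XY = 40 / 10 = 4
WZ = k * YZ = 4 * 9 = 36

36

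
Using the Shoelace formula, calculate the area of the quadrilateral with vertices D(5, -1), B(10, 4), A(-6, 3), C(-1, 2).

Shoelace: sum of cross terms = 66, Area = (1/2)|66| = 33

33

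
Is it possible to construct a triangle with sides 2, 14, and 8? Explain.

No.
The triangle inequality is violated: 2 + 8 = 10 ≤ 14.
These lengths cannot form a triangle.

No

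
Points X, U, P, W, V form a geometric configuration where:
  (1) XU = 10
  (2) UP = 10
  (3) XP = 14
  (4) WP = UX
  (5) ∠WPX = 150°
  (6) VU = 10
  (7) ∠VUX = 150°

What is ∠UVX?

Step 1: By the law of cosines on triangle VUX: VX² = 10² + 10² − 2·10·10·cos(150°) = 373.21, so VX ≈ 19.32.
Step 2: By the inverse law of cosines on triangle UVX: cos(∠UVX) = (10² + 19.32² − 10²) / (2·10·19.32) = 373.21/386.37 = 0.9659, so ∠UVX = 15°.

Therefore, the measure of angle ∠UVX = 15°.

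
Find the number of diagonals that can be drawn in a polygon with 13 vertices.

Total line segments between 13 vertices = C(13,2) = 78.
Subtract the 13 sides: 78 - 13 = 65 diagonals.

65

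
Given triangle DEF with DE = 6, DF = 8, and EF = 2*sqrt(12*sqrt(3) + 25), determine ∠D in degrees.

By the inverse law of cosines: cos(D) = (DE² + DF² - EF²) / (2 × DE × DF)
cos(D) = (6² + 8² - (2*sqrt(12*sqrt(3) + 25))²) / (2 × 6 × 8)
cos(D) = (36 + 64 - (48*sqrt(3) + 100)) / 96
cos(D) = -sqrt(3)/2
D = arccos(-sqrt(3)/2) = 150°

150°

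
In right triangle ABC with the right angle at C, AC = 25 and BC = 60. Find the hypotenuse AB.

By the Pythagorean theorem: AB^2 = AC^2 + BC^2
AB^2 = 25^2 + 60^2 = 625 + 3600 = 4225
AB = sqrt(4225) = 65

65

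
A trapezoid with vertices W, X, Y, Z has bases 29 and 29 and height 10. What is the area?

Area = (29 + 29) * 10 / 2 = 580 / 2 = 290

290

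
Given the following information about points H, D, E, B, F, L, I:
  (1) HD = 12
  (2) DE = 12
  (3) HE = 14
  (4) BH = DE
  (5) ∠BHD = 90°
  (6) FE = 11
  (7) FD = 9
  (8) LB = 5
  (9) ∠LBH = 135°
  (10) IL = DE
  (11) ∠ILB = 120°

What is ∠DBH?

From the given relations: BH = DE = 12.
Step 1: By the law of cosines on triangle BHD: BD² = 12² + 12² − 2·12·12·cos(90°) = 288, so BD = 12·√2.
Step 2: By the inverse law of cosines on triangle DBH: cos(∠DBH) = ((12·√2)² + 12² − 12²) / (2·12·√2·12) = 288/407.29 = 0.7071, so ∠DBH = 45°.

Therefore, the measure of angle ∠DBH = 45°.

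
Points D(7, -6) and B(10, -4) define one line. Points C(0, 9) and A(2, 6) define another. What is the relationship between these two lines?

Slope of line 1: m1 = (-4 - -6)/(10 - 7) = 2/3 = 2/3
Slope of line 2: m2 = (6 - 9)/(2 - 0) = -3/2 = -3/2
m1 * m2 = (2/3) * (-3/2) = -1 = -1, so the lines are perpendicular.

Perpendicular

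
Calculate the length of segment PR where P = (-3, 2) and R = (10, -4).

d = sqrt((10 - -3)^2 + (-4 - 2)^2)
d = sqrt(13^2 + -6^2)
d = sqrt(169 + 36)
d = sqrt(205)

sqrt(205)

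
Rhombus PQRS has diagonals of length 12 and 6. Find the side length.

In a rhombus, the diagonals bisect each other perpendicularly, creating four congruent right triangles.
Each triangle has legs 6 (half of 12) and 3 (half of 6).
The hypotenuse of each right triangle is a side of the rhombus:
side = sqrt(6^2 + 3^2) = sqrt(45) = 3*sqrt(5)

3*sqrt(5)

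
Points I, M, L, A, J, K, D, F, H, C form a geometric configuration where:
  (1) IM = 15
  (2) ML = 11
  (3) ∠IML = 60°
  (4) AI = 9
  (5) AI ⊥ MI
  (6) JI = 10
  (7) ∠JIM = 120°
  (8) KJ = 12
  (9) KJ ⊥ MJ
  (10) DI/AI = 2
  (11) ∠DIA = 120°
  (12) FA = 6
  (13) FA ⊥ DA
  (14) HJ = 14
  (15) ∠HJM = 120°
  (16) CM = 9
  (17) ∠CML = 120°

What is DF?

From the given relations: DI = 2·AI = 2·9 = 18.
Step 1: By the law of cosines on triangle DIA: DA² = 18² + 9² − 2·18·9·cos(120°) = 567, so DA = 9·√7.
Step 2: By the law of cosines on triangle DAF: DF² = (9·√7)² + 6² − 2·9·√7·6·cos(90°) = 603, so DF = 3·√67.

Therefore, the length of DF = 3·√67.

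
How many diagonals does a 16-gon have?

Total line segments between 16 vertices = C(16,2) = 120.
Subtract the 16 sides: 120 - 16 = 104 diagonals.

104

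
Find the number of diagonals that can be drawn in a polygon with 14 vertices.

Each of the 14 vertices connects to 11 non-adjacent vertices via diagonals.
Total connections = 14 × 11 = 154, but each diagonal is counted twice.
Number of diagonals = 154 / 2 = 77.

77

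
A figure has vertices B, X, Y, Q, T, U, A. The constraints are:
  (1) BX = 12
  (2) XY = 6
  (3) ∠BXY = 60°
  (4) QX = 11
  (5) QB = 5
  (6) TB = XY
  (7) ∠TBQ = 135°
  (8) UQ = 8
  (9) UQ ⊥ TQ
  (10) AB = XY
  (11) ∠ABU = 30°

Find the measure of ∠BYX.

Step 1: By the law of cosines on triangle YXB: YB² = 6² + 12² − 2·6·12·cos(60°) = 108, so YB = 6·√3.
Step 2: By the inverse law of cosines on triangle BYX: cos(∠BYX) = ((6·√3)² + 6² − 12²) / (2·6·√3·6) = 0/124.71 = 0, so ∠BYX = 90°.

Therefore, the measure of angle ∠BYX = 90°.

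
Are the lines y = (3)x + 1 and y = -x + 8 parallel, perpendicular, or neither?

Slope of line 1: m1 = 3
Slope of line 2: m2 = -1
For parallel lines we need equal slopes: 3 != -1.
For perpendicular lines we need m1*m2 = -1: (3)(-1) = -3 != -1.
Since neither condition holds, the lines are neither parallel nor perpendicular.

Neither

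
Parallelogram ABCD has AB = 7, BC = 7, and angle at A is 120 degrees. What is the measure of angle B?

Consecutive angles are supplementary: angle B = 180 - 120 = 60 degrees.

60 degrees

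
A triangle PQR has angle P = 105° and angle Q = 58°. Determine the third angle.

angle R = 180 - 105 - 58 = 17 degrees.

17 degrees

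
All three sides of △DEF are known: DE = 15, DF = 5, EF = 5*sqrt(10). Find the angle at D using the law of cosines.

By the inverse law of cosines: cos(D) = (DE² + DF² - EF²) / (2 × DE × DF)
cos(D) = (15² + 5² - (5*sqrt(10))²) / (2 × 15 × 5)
cos(D) = (225 + 25 - (250)) / 150
cos(D) = 0
D = arccos(0) = 90°

90°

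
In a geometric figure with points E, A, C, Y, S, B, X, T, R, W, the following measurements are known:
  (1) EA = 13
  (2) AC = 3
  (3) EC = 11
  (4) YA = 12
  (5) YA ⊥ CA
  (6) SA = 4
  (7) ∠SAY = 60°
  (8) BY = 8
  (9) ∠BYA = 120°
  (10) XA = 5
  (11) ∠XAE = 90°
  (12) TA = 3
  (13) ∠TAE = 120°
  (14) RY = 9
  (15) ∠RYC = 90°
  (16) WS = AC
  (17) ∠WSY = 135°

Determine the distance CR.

Step 1: By the law of cosines on triangle CAY: CY² = 3² + 12² − 2·3·12·cos(90°) = 153, so CY = 3·√17.
Step 2: By the law of cosines on triangle CYR: CR² = (3·√17)² + 9² − 2·3·√17·9·cos(90°) = 234, so CR = 3·√26.

Therefore, the length of CR = 3·√26.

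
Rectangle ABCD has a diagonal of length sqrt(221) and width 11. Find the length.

Using the Pythagorean theorem: d^2 = a^2 + b^2
b^2 = d^2 - a^2
b^2 = 221 - 121
b^2 = 100
b = sqrt(100) = 10

10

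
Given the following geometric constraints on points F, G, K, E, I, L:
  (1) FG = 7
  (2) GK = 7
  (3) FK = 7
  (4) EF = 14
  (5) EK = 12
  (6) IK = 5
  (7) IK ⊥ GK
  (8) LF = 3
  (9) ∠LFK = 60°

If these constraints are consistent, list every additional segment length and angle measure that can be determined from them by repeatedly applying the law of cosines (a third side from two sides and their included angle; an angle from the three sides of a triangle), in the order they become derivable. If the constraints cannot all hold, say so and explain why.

The constraints are consistent. Derivable facts, in order:
After 1 step:
- GI = √74
- KL = √37
- ∠EFK = 58.98°
- ∠EKF = 91.02°
- ∠FEK = 29.99°
- ∠FGK = 60°
- ∠FKG = 60°
- ∠GFK = 60°
After 2 steps:
- ∠FKL = 25.28°
- ∠FLK = 94.72°
- ∠GIK = 54.46°
- ∠IGK = 35.54°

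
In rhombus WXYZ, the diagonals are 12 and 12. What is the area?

Area = (12 * 12) / 2 = 144 / 2 = 72

72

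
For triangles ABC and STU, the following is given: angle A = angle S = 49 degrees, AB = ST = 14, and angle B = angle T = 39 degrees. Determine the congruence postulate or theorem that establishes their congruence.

The given information provides:
angle A = angle S = 49 degrees, AB = ST = 14, and angle B = angle T = 39 degrees
This matches the ASA congruence theorem.
Two pairs of corresponding angles and the included side are equal (Angle-Side-Angle).

ASA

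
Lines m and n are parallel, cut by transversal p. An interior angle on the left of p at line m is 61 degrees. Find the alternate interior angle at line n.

Alternate interior angles are equal: 61 degrees.

61 degrees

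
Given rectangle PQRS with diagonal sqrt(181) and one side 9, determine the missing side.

Using the Pythagorean theorem: d^2 = a^2 + b^2
b^2 = d^2 - a^2
b^2 = 181 - 81
b^2 = 100
b = sqrt(100) = 10

10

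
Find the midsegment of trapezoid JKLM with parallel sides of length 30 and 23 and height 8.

The midsegment (median) of a trapezoid connects the midpoints of the non-parallel sides.
Its length is the average of the two bases: (30 + 23) / 2 = 53/2.

53/2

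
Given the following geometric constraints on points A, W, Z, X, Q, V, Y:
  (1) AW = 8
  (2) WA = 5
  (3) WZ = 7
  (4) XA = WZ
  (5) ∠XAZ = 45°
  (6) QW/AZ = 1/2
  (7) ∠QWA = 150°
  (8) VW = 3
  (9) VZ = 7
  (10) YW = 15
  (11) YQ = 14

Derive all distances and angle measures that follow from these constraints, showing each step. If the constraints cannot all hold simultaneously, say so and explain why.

These constraints are not satisfiable: (1) AW = 8 and (2) WA = 5 assign two different lengths to the same segment. No planar figure meets all of them, so nothing further can be derived.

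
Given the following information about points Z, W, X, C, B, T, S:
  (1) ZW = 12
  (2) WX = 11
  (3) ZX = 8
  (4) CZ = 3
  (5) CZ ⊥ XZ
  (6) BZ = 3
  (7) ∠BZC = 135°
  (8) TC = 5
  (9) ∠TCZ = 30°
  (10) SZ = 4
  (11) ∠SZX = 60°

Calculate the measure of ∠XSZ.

Step 1: By the law of cosines on triangle SZX: SX² = 4² + 8² − 2·4·8·cos(60°) = 48, so SX = 4·√3.
Step 2: By the inverse law of cosines on triangle XSZ: cos(∠XSZ) = ((4·√3)² + 4² − 8²) / (2·4·√3·4) = 0/55.43 = 0, so ∠XSZ = 90°.

Therefore, the measure of angle ∠XSZ = 90°.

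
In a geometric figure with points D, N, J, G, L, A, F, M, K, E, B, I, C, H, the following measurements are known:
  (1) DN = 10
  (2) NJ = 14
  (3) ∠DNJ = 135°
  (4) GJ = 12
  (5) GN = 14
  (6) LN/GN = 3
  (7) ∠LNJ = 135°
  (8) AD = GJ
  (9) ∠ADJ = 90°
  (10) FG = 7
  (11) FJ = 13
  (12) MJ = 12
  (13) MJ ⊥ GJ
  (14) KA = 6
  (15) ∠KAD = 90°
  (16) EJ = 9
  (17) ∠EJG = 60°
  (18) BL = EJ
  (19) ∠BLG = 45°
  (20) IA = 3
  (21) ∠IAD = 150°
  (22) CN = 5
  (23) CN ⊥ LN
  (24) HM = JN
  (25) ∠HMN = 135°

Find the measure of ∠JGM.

Step 1: By the law of cosines on triangle GJM: GM² = 12² + 12² − 2·12·12·cos(90°) = 288, so GM = 12·√2.
Step 2: By the inverse law of cosines on triangle JGM: cos(∠JGM) = (12² + (12·√2)² − 12²) / (2·12·12·√2) = 288/407.29 = 0.7071, so ∠JGM = 45°.

Therefore, the measure of angle ∠JGM = 45°.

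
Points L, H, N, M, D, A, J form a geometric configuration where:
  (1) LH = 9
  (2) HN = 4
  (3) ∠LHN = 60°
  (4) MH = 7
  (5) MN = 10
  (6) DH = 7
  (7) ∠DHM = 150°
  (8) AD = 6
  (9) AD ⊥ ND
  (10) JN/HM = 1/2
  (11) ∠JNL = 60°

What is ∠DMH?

Step 1: By the law of cosines on triangle MHD: MD² = 7² + 7² − 2·7·7·cos(150°) = 182.87, so MD ≈ 13.52.
Step 2: By the inverse law of cosines on triangle DMH: cos(∠DMH) = (13.52² + 7² − 7²) / (2·13.52·7) = 182.87/189.32 = 0.9659, so ∠DMH = 15°.

Therefore, the measure of angle ∠DMH = 15°.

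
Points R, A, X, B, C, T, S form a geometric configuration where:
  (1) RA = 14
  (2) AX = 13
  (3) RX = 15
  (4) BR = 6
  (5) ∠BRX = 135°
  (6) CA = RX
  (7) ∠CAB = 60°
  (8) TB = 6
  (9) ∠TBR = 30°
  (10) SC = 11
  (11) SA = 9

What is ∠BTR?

Step 1: By the law of cosines on triangle TBR: TR² = 6² + 6² − 2·6·6·cos(30°) = 9.65, so TR ≈ 3.11.
Step 2: By the inverse law of cosines on triangle BTR: cos(∠BTR) = (6² + 3.11² − 6²) / (2·6·3.11) = 9.65/37.27 = 0.2588, so ∠BTR = 75°.

Therefore, the measure of angle ∠BTR = 75°.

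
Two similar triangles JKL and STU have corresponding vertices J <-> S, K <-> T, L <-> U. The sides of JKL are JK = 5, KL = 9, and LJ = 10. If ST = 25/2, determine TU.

Since the triangles are similar, the ratio of corresponding sides is constant.
Scale factor k = ST / JK = 25/2 / 5 = 5/2
TU = k * KL = 5/2 * 9 = 45/2

45/2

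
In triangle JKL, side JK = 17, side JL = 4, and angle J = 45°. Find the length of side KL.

When two sides and the included angle are known, the law of cosines gives the third side.
c^2 = a^2 + b^2 - 2ab cos(C) generalizes the Pythagorean theorem to non-right triangles.
Here: KL^2 = 289 + 16 - 136*(sqrt(2)/2) = 305 - 68*sqrt(2)
KL = sqrt(305 - 68*sqrt(2))

sqrt(305 - 68*sqrt(2))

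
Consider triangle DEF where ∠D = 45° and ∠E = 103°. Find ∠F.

The interior angles sum to 180°: angle F = 180 - 45 - 103 = 32°.
The triangle is obtuse (angles 45°, 103°, 32°).

32 degrees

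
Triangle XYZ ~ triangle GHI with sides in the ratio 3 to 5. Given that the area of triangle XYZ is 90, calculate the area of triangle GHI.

Area ratio = (3/5)^2 = 9/25. Area of GHI = 90 * 25/9 = 250.

250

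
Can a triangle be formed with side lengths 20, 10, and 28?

Check all three triangle inequalities:
20 + 10 = 30 > 28 ✓
20 + 28 = 48 > 10 ✓
10 + 28 = 38 > 20 ✓
All conditions hold, so these sides form a valid triangle.

Yes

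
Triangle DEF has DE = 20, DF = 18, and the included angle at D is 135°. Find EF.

By the law of cosines: EF^2 = DE^2 + DF^2 - 2*DE*DF*cos(D)
EF^2 = 20^2 + 18^2 - 2*20*18*cos(135°)
EF^2 = 400 + 324 - 720*(-sqrt(2)/2)
EF^2 = 360*sqrt(2) + 724
EF = 2*sqrt(90*sqrt(2) + 181)

2*sqrt(90*sqrt(2) + 181)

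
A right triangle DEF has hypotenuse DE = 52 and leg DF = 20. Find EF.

EF = sqrt(52^2 - 20^2) = sqrt(2304) = 48

48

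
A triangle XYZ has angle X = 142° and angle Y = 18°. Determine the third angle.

The interior angles sum to 180°: angle Z = 180 - 142 - 18 = 20°.
The triangle is obtuse (angles 142°, 18°, 20°).

20 degrees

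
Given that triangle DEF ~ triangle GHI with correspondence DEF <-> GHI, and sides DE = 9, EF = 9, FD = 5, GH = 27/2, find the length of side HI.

k = 27/2/9 = 3/2. HI = 3/2 * 9 = 27/2.

27/2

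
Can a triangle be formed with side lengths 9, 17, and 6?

No.
The triangle inequality is violated: 9 + 6 = 15 ≤ 17.
These lengths cannot form a triangle.

No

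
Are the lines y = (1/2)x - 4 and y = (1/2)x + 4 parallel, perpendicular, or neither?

Slope of line 1: m1 = 1/2
Slope of line 2: m2 = 1/2
Since m1 = m2 = 1/2, the lines are parallel.

Parallel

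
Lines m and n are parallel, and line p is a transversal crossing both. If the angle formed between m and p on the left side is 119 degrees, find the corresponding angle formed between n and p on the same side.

When a transversal crosses parallel lines, angles in the same position at each intersection are called corresponding angles.
These are always equal, so the answer is 119 degrees.

119 degrees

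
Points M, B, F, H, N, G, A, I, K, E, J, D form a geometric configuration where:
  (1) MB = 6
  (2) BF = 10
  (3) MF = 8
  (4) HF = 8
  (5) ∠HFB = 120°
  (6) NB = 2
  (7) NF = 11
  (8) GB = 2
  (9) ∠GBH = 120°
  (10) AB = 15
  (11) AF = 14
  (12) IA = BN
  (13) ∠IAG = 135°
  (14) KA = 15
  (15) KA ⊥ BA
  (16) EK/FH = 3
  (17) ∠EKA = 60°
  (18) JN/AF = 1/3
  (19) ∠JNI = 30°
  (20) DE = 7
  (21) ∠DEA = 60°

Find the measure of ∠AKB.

Step 1: By the law of cosines on triangle KAB: KB² = 15² + 15² − 2·15·15·cos(90°) = 450, so KB = 15·√2.
Step 2: By the inverse law of cosines on triangle AKB: cos(∠AKB) = (15² + (15·√2)² − 15²) / (2·15·15·√2) = 450/636.4 = 0.7071, so ∠AKB = 45°.

Therefore, the measure of angle ∠AKB = 45°.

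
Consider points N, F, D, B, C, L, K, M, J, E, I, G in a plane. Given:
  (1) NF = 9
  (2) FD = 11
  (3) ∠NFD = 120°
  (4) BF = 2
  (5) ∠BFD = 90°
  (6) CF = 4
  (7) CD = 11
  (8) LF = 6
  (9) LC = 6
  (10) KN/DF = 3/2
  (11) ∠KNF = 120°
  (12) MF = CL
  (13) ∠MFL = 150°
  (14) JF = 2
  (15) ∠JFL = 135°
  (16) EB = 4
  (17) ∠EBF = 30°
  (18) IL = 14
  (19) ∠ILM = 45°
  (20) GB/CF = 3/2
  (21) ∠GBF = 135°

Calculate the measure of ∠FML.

From the given relations: MF = CL = 6.
Step 1: By the law of cosines on triangle MFL: ML² = 6² + 6² − 2·6·6·cos(150°) = 134.35, so ML ≈ 11.59.
Step 2: By the inverse law of cosines on triangle FML: cos(∠FML) = (6² + 11.59² − 6²) / (2·6·11.59) = 134.35/139.09 = 0.9659, so ∠FML = 15°.

Therefore, the measure of angle ∠FML = 15°.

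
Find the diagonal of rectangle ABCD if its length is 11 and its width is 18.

Using the Pythagorean theorem:
d² = 11² + 18² = 121 + 324 = 445
d = sqrt(445)

sqrt(445)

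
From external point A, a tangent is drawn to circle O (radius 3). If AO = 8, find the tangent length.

Let T be the point of tangency. Then OT ⊥ AT (radius ⊥ tangent).
In right triangle OTA: OA² = OT² + AT²
8² = 3² + AT²
AT² = 55, AT = sqrt(55)

sqrt(55)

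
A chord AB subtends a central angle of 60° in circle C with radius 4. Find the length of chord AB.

Chord = 2(4) sin(30°) = 4

4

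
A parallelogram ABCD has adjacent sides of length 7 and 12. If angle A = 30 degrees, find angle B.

In a parallelogram, consecutive angles are supplementary (sum to 180°).
angle B = 180 - angle A
angle B = 180 - 30
angle B = 150 degrees

150 degrees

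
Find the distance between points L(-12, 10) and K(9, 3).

d = sqrt((9 - -12)^2 + (3 - 10)^2)
d = sqrt(21^2 + -7^2)
d = sqrt(441 + 49)
d = sqrt(490) = 7*sqrt(10)

7*sqrt(10)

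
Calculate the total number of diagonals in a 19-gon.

The number of diagonals in an n-gon is n(n - 3)/2.
For n = 19: 19(19 - 3)/2 = 19 × 16 / 2 = 152.

152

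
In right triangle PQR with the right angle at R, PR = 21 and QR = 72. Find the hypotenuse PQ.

By the Pythagorean theorem: PQ^2 = PR^2 + QR^2
PQ^2 = 21^2 + 72^2 = 441 + 5184 = 5625
PQ = sqrt(5625) = 75

75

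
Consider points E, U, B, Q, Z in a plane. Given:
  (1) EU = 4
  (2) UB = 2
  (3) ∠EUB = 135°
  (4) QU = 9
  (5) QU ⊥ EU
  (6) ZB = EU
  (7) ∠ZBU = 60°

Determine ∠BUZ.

From the given relations: ZB = EU = 4.
Step 1: By the law of cosines on triangle UBZ: UZ² = 2² + 4² − 2·2·4·cos(60°) = 12, so UZ = 2·√3.
Step 2: By the inverse law of cosines on triangle BUZ: cos(∠BUZ) = (2² + (2·√3)² − 4²) / (2·2·2·√3) = 0/13.86 = 0, so ∠BUZ = 90°.

Therefore, the measure of angle ∠BUZ = 90°.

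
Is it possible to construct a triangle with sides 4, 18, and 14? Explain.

The longest side is 18. The other two sides sum to 4 + 14 = 18.
Since 18 ≤ 18, the two shorter sides cannot reach around to close the triangle.

No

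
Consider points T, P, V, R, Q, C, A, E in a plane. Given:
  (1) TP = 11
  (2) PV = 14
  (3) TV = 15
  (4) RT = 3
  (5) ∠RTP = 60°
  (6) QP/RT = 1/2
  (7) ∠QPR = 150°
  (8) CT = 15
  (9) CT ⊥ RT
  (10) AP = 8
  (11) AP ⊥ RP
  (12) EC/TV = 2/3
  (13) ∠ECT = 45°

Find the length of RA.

Step 1: By the law of cosines on triangle PTR: PR² = 11² + 3² − 2·11·3·cos(60°) = 97, so PR = √97.
Step 2: By the law of cosines on triangle RPA: RA² = √97² + 8² − 2·√97·8·cos(90°) = 161, so RA = √161.

Therefore, the length of RA = √161.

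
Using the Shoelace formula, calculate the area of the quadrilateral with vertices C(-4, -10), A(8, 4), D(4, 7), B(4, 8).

Shoelace: sum of cross terms = 100, Area = (1/2)|100| = 50

50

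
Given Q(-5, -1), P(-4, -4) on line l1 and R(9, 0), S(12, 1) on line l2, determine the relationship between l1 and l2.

Slope of line 1: m1 = (-4 - -1)/(-4 - -5) = -3/1 = -3
Slope of line 2: m2 = (1 - 0)/(12 - 9) = 1/3 = 1/3
Two lines are perpendicular when the product of their slopes is -1 (negative reciprocals).
m1 * m2 = (-3) * (1/3) = -1, confirming perpendicularity.

Perpendicular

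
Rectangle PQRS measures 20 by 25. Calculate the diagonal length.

d = sqrt(20^2 + 25^2) = sqrt(1025) = 5*sqrt(41)

5*sqrt(41)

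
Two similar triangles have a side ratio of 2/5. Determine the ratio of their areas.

Area ratio = (side ratio)^2 = (2/5)^2 = 4:25.

4:25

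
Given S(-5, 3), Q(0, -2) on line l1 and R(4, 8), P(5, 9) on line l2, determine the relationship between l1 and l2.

Slope of line 1: m1 = (-2 - 3)/(0 - -5) = -5/5 = -1
Slope of line 2: m2 = (9 - 8)/(5 - 4) = 1/1 = 1
Two lines are perpendicular when the product of their slopes is -1 (negative reciprocals).
m1 * m2 = (-1) * (1) = -1, confirming perpendicularity.

Perpendicular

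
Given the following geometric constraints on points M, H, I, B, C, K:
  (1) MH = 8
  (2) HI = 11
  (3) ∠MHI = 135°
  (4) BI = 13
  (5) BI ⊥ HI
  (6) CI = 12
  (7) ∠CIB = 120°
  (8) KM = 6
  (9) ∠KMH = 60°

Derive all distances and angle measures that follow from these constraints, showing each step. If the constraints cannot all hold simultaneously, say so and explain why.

The constraints are consistent.

Step 1: From MH = 8, HI = 11, and ∠MHI = 135°, by the law of cosines:
  MI² = MH² + HI² - 2·MH·HI·cos(135°) = 64 + 121 + 124.5 = 309.5
  MI ≈ 17.59

Step 2: From HI = 11, IB = 13, and ∠HIB = 90°, by the law of cosines:
  HB² = HI² + IB² - 2·HI·IB·cos(90°) = 121 + 169 - 0 = 290
  HB ≈ 17.03

Step 3: From HM = 8, MK = 6, and ∠HMK = 60°, by the law of cosines:
  HK² = HM² + MK² - 2·HM·MK·cos(60°) = 64 + 36 - 48 = 52
  HK = 2·√13

Step 4: From BI = 13, IC = 12, and ∠BIC = 120°, by the law of cosines:
  BC² = BI² + IC² - 2·BI·IC·cos(120°) = 169 + 144 + 156 = 469
  BC ≈ 21.66

Step 5: From MH = 8, MI = 17.59, HI = 11, by the inverse law of cosines:
  cos(∠HMI) = (MH² + MI² - HI²) / (2·MH·MI)
  ∠HMI = 26.24°

Step 6: From HB = 17.03, HI = 11, BI = 13, by the inverse law of cosines:
  cos(∠BHI) = (HB² + HI² - BI²) / (2·HB·HI)
  ∠BHI = 49.76°

Step 7: From HK = 2·√13, HM = 8, KM = 6, by the inverse law of cosines:
  cos(∠KHM) = (HK² + HM² - KM²) / (2·HK·HM)
  ∠KHM = 46.1°

Step 8: From IH = 11, IM = 17.59, HM = 8, by the inverse law of cosines:
  cos(∠HIM) = (IH² + IM² - HM²) / (2·IH·IM)
  ∠HIM = 18.76°

Step 9: From BC = 21.66, BI = 13, CI = 12, by the inverse law of cosines:
  cos(∠CBI) = (BC² + BI² - CI²) / (2·BC·BI)
  ∠CBI = 28.68°

Step 10: From BH = 17.03, BI = 13, HI = 11, by the inverse law of cosines:
  cos(∠HBI) = (BH² + BI² - HI²) / (2·BH·BI)
  ∠HBI = 40.24°

Step 11: From CB = 21.66, CI = 12, BI = 13, by the inverse law of cosines:
  cos(∠BCI) = (CB² + CI² - BI²) / (2·CB·CI)
  ∠BCI = 31.32°

Step 12: From KH = 2·√13, KM = 6, HM = 8, by the inverse law of cosines:
  cos(∠HKM) = (KH² + KM² - HM²) / (2·KH·KM)
  ∠HKM = 73.9°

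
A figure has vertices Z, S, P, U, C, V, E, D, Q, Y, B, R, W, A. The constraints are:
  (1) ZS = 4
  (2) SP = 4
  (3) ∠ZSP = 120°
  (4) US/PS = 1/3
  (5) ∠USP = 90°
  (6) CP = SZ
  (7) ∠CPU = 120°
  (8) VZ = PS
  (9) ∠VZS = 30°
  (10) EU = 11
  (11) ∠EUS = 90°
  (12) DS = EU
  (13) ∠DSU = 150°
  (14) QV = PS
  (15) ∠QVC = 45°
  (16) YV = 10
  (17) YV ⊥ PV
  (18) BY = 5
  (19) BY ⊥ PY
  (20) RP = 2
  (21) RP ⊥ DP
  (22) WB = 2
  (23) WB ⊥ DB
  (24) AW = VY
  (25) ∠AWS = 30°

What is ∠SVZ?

From the given relations: VZ = PS = 4.
Step 1: By the law of cosines on triangle VZS: VS² = 4² + 4² − 2·4·4·cos(30°) = 4.29, so VS ≈ 2.07.
Step 2: By the inverse law of cosines on triangle SVZ: cos(∠SVZ) = (2.07² + 4² − 4²) / (2·2.07·4) = 4.29/16.56 = 0.2588, so ∠SVZ = 75°.

Therefore, the measure of angle ∠SVZ = 75°.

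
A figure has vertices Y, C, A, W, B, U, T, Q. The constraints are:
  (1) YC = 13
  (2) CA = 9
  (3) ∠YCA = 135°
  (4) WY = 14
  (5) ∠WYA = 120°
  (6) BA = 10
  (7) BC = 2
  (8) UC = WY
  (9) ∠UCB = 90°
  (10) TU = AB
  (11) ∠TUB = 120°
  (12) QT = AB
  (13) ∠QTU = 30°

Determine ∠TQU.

From the given relations: QT = AB = 10; TU = AB = 10.
Step 1: By the law of cosines on triangle QTU: QU² = 10² + 10² − 2·10·10·cos(30°) = 26.79, so QU ≈ 5.18.
Step 2: By the inverse law of cosines on triangle TQU: cos(∠TQU) = (10² + 5.18² − 10²) / (2·10·5.18) = 26.79/103.53 = 0.2588, so ∠TQU = 75°.

Therefore, the measure of angle ∠TQU = 75°.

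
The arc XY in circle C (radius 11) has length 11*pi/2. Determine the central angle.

The full circumference is 2πr = 22*pi.
The arc is 11*pi/2 / 22*pi = 1/4 of the full circle.
So the central angle = 1/4 × 360° = 90°.

90°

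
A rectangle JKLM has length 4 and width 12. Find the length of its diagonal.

d = sqrt(4^2 + 12^2) = sqrt(160) = 4*sqrt(10)

4*sqrt(10)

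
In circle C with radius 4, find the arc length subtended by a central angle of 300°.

Arc length = 2πr × θ/360
= 2π × 4 × 5/6
= 20*pi/3

20*pi/3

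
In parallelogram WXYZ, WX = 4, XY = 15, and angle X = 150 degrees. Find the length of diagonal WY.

Using the law of cosines:
d^2 = 4^2 + 15^2 - 2(4)(15)cos(150 degrees)
d^2 = 16 + 225 - 120*-sqrt(3)/2
d^2 = 60*sqrt(3) + 241
d = sqrt(60*sqrt(3) + 241)

sqrt(60*sqrt(3) + 241)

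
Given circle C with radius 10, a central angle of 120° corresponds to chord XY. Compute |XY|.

Drop a perpendicular from the center to the chord, bisecting both the chord and the central angle.
Each half-chord = r sin(θ/2) = 10 sin(60°).
The full chord = 2 × 10 × sin(60°) = 10*sqrt(3).

10*sqrt(3)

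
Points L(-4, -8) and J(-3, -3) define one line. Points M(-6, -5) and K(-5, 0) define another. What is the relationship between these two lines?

Slope of line 1: m1 = (-3 - -8)/(-3 - -4) = 5/1 = 5
Slope of line 2: m2 = (0 - -5)/(-5 - -6) = 5/1 = 5
m1 = m2, so the lines are parallel.

Parallel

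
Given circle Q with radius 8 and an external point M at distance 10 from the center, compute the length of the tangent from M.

Let T be the point of tangency. Then QT ⊥ MT (radius ⊥ tangent).
In right triangle QTM: QM² = QT² + MT²
10² = 8² + MT²
MT² = 36, MT = 6

6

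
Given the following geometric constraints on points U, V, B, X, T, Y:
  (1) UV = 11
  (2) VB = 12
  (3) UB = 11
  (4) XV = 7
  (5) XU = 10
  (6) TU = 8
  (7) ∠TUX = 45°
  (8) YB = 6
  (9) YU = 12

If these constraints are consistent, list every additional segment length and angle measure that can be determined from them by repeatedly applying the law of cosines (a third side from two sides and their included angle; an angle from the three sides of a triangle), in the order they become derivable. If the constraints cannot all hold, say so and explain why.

The constraints are consistent. Derivable facts, in order:
After 1 step:
- XT ≈ 7.13
- ∠BUV = 66.11°
- ∠BUY = 29.84°
- ∠BVU = 56.94°
- ∠BYU = 65.81°
- ∠UBV = 56.94°
- ∠UBY = 84.35°
- ∠UVX = 62.96°
- ∠UXV = 78.46°
- ∠VUX = 38.57°
After 2 steps:
- ∠TXU = 52.48°
- ∠UTX = 82.52°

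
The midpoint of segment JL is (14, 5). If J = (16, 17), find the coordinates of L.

Using the midpoint formula: M = ((x1 + x2)/2, (y1 + y2)/2)
We know M = (14, 5) and J = (16, 17)
For x: 14 = (16 + x2)/2, so x2 = 2*14 - 16 = 12
For y: 5 = (17 + y2)/2, so y2 = 2*5 - 17 = -7
L = (12, -7)

(12, -7)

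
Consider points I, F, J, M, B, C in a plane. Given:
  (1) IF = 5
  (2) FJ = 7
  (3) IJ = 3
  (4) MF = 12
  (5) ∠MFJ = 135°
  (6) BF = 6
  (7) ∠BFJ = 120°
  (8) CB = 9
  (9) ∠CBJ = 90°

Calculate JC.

Step 1: By the law of cosines on triangle BFJ: BJ² = 6² + 7² − 2·6·7·cos(120°) = 127, so BJ = √127.
Step 2: By the law of cosines on triangle JBC: JC² = √127² + 9² − 2·√127·9·cos(90°) = 208, so JC = 4·√13.

Therefore, the length of JC = 4·√13.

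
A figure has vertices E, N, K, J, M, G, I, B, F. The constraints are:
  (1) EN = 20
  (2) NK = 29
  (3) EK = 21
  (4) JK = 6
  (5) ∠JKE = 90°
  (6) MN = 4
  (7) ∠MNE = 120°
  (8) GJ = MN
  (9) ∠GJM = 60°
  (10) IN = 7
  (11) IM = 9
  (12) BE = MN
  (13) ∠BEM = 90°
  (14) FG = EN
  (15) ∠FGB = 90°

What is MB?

From the given relations: BE = MN = 4.
Step 1: By the law of cosines on triangle ENM: EM² = 20² + 4² − 2·20·4·cos(120°) = 496, so EM = 4·√31.
Step 2: By the law of cosines on triangle MEB: MB² = (4·√31)² + 4² − 2·4·√31·4·cos(90°) = 512, so MB = 16·√2.

Therefore, the length of MB = 16·√2.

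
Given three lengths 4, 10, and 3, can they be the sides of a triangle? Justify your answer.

Check the triangle inequality: 4 + 3 = 7 ≤ 10.
Since the sum of two sides does not exceed the third, no triangle can be formed.

No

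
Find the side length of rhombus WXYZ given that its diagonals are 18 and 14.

The diagonals of a rhombus bisect each other at right angles.
Half-diagonals: 18/2 = 9 and 14/2 = 7
side = sqrt(9^2 + 7^2)
side = sqrt(81 + 49)
side = sqrt(130)

sqrt(130)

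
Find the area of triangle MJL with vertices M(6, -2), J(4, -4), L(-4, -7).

The Shoelace formula computes the area from vertex coordinates by summing cross products.
For vertices (6,-2), (4,-4), (-4,-7):
Signed sum = 6*-4 - 4*-2 + 4*-7 - -4*-4 + -4*-2 - 6*-7
= -16 + -44 + 50 = -10
Area = (1/2)|-10| = 5.

5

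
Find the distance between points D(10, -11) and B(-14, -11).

The horizontal distance is |-14 - 10| = 24 and the vertical distance is |-11 - -11| = 0.
By the Pythagorean theorem, d = sqrt(24^2 + 0^2) = sqrt(576) = 24.

24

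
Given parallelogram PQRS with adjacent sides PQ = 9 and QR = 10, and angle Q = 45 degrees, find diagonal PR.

Using the law of cosines:
d^2 = 9^2 + 10^2 - 2(9)(10)cos(45 degrees)
d^2 = 81 + 100 - 180*sqrt(2)/2
d^2 = 181 - 90*sqrt(2)
d = sqrt(181 - 90*sqrt(2))

sqrt(181 - 90*sqrt(2))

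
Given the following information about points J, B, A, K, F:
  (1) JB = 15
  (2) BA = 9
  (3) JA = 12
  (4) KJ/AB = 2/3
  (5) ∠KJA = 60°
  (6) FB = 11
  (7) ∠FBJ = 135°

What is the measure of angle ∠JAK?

From the given relations: KJ = 2/3·AB = 2/3·9 = 6.
Step 1: By the law of cosines on triangle AJK: AK² = 12² + 6² − 2·12·6·cos(60°) = 108, so AK = 6·√3.
Step 2: By the inverse law of cosines on triangle JAK: cos(∠JAK) = (12² + (6·√3)² − 6²) / (2·12·6·√3) = 216/249.42 = 0.866, so ∠JAK = 30°.

Therefore, the measure of angle ∠JAK = 30°.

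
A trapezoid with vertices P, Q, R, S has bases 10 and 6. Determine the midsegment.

The midsegment of a trapezoid = (base1 + base2) / 2
midsegment = (10 + 6) / 2
midsegment = 16 / 2
midsegment = 8

8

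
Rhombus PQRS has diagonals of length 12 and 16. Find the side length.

The diagonals of a rhombus bisect each other at right angles.
Half-diagonals: 12/2 = 6 and 16/2 = 8
side = sqrt(6^2 + 8^2)
side = sqrt(36 + 64)
side = sqrt(100) = 10

10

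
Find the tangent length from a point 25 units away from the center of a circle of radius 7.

tangent = √(d² - r²) = √(25² - 7²) = √(625 - 49) = √576 = 24

24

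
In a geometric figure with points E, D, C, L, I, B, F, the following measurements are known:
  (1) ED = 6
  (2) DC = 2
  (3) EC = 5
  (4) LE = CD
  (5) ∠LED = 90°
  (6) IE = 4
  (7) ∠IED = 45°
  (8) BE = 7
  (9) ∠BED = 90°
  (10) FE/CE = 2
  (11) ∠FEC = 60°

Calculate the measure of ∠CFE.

From the given relations: FE = 2·CE = 2·5 = 10.
Step 1: By the law of cosines on triangle FEC: FC² = 10² + 5² − 2·10·5·cos(60°) = 75, so FC = 5·√3.
Step 2: By the inverse law of cosines on triangle CFE: cos(∠CFE) = ((5·√3)² + 10² − 5²) / (2·5·√3·10) = 150/173.21 = 0.866, so ∠CFE = 30°.

Therefore, the measure of angle ∠CFE = 30°.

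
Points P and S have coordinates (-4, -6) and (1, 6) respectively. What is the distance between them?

The horizontal distance is |1 - -4| = 5 and the vertical distance is |6 - -6| = 12.
By the Pythagorean theorem, d = sqrt(5^2 + 12^2) = sqrt(169) = 13.

13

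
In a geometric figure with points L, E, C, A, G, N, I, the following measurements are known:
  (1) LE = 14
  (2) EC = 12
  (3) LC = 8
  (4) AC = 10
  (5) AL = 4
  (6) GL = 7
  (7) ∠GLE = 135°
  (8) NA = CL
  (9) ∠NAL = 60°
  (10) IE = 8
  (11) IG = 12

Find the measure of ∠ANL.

From the given relations: NA = CL = 8.
Step 1: By the law of cosines on triangle NAL: NL² = 8² + 4² − 2·8·4·cos(60°) = 48, so NL = 4·√3.
Step 2: By the inverse law of cosines on triangle ANL: cos(∠ANL) = (8² + (4·√3)² − 4²) / (2·8·4·√3) = 96/110.85 = 0.866, so ∠ANL = 30°.

Therefore, the measure of angle ∠ANL = 30°.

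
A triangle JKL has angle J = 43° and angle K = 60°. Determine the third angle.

The interior angles sum to 180°: angle L = 180 - 43 - 60 = 77°.
The triangle is acute (angles 43°, 60°, 77°).

77 degrees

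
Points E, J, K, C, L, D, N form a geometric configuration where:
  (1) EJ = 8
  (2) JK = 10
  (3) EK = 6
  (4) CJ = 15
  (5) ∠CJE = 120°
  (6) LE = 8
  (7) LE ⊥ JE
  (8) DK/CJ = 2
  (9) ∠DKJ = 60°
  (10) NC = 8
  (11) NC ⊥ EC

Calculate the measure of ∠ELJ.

Step 1: By the law of cosines on triangle LEJ: LJ² = 8² + 8² − 2·8·8·cos(90°) = 128, so LJ = 8·√2.
Step 2: By the inverse law of cosines on triangle ELJ: cos(∠ELJ) = (8² + (8·√2)² − 8²) / (2·8·8·√2) = 128/181.02 = 0.7071, so ∠ELJ = 45°.

Therefore, the measure of angle ∠ELJ = 45°.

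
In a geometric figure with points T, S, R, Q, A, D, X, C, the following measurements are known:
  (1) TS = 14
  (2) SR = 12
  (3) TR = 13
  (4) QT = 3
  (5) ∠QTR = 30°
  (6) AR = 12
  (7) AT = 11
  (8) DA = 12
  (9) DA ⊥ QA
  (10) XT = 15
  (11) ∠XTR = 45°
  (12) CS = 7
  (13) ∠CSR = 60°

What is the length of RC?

Step 1: By the law of cosines on triangle RSC: RC² = 12² + 7² − 2·12·7·cos(60°) = 109, so RC = √109.

Therefore, the length of RC = √109.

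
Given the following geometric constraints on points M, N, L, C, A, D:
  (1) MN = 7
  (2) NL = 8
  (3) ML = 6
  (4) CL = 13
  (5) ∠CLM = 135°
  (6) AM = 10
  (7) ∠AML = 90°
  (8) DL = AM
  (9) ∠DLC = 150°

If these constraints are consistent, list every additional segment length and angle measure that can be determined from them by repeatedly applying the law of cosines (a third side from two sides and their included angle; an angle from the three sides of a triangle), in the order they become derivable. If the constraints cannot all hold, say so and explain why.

The constraints are consistent. Derivable facts, in order:
After 1 step:
- CD ≈ 22.23
- LA = 2·√34
- MC ≈ 17.76
- ∠LMN = 75.52°
- ∠LNM = 46.57°
- ∠MLN = 57.91°
After 2 steps:
- ∠ALM = 59.04°
- ∠CDL = 17°
- ∠CML = 31.18°
- ∠DCL = 13°
- ∠LAM = 30.96°
- ∠LCM = 13.82°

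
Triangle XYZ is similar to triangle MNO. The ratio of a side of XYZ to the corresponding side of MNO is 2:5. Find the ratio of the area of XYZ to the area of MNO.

Area scales with the square of linear dimensions. If every length is multiplied by 2/5, then the area is multiplied by (2/5)^2 = 4/25.
The area ratio is 4:25.

4:25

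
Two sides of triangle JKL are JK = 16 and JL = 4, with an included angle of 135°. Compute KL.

Law of cosines: KL^2 = 16^2 + 4^2 - 2(16)(4)cos(135°) = 64*sqrt(2) + 272, so KL = 4*sqrt(4*sqrt(2) + 17).

4*sqrt(4*sqrt(2) + 17)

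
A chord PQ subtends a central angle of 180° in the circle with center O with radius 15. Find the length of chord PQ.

Chord = 2(15) sin(90°) = 30

30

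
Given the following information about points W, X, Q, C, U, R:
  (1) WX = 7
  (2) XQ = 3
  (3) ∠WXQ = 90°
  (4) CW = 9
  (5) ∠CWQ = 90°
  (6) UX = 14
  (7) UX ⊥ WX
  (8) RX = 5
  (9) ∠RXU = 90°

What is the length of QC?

Step 1: By the law of cosines on triangle QXW: QW² = 3² + 7² − 2·3·7·cos(90°) = 58, so QW = √58.
Step 2: By the law of cosines on triangle QWC: QC² = √58² + 9² − 2·√58·9·cos(90°) = 139, so QC = √139.

Therefore, the length of QC = √139.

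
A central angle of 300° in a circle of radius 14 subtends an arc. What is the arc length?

The full circumference is 2πr = 2π(14) = 28*pi.
The arc spans 300° out of 360°, which is a fraction of 5/6.
Arc length = 28*pi × 5/6 = 70*pi/3.

70*pi/3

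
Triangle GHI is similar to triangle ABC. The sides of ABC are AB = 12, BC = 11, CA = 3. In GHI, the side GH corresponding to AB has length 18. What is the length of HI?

Since the triangles are similar, the ratio of corresponding sides is constant.
Scale factor k = GH / AB = 18 / 12 = 3/2
HI = k * BC = 3/2 * 11 = 33/2

33/2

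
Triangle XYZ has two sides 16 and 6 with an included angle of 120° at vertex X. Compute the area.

Area = (1/2)(16)(6) sin(120°) = (1/2)(16)(6)(sqrt(3)/2) = 24*sqrt(3)

24*sqrt(3)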